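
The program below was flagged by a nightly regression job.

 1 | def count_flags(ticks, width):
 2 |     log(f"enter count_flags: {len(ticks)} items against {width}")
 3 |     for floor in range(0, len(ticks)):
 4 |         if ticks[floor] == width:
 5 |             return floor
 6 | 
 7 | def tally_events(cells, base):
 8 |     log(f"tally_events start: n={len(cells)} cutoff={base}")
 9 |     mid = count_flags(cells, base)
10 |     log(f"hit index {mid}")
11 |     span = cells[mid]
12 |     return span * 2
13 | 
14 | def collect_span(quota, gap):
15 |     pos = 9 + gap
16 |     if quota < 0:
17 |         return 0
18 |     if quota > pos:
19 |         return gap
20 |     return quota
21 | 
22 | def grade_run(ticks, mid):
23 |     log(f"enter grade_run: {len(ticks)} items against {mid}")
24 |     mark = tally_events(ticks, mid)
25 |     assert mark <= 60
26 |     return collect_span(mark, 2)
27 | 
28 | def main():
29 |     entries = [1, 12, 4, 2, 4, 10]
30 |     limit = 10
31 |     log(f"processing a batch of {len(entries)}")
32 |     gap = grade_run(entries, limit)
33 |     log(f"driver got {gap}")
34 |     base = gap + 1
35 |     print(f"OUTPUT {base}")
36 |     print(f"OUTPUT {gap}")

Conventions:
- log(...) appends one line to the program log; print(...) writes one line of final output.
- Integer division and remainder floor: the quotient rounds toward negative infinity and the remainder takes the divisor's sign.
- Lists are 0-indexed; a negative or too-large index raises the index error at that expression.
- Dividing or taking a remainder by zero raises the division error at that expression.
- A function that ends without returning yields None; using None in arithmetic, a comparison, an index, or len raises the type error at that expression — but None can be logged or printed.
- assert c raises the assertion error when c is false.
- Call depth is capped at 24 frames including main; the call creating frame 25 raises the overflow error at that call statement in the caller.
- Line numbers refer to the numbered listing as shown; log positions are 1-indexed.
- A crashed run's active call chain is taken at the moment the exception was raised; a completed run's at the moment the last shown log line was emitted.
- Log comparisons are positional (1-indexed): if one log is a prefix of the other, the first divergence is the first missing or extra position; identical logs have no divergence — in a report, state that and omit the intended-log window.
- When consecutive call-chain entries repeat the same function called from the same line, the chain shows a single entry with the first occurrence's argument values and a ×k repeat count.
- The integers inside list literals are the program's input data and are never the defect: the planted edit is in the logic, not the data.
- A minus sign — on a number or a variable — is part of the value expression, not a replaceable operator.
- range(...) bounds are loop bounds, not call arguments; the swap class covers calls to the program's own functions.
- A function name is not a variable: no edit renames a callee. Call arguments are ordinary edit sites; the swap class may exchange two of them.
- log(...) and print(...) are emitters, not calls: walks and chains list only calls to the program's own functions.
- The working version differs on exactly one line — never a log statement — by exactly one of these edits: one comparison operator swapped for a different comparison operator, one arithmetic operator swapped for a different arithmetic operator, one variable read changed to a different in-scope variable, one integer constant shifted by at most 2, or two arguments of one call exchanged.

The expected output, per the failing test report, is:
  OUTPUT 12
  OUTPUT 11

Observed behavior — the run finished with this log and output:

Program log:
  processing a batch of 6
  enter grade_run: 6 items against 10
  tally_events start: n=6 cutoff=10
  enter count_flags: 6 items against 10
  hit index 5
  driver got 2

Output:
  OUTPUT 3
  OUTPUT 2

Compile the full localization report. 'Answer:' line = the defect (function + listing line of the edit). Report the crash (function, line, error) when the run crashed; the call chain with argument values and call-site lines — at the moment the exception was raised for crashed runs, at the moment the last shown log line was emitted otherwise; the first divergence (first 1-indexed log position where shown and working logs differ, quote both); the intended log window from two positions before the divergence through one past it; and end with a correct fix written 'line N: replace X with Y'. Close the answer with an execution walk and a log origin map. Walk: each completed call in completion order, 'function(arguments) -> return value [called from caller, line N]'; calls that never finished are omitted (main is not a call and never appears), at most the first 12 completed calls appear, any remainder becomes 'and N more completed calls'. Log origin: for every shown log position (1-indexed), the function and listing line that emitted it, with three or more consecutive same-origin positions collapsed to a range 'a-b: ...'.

Answer: the defect is in collect_span at line 19.
Core observation: The log first diverges at position 6: the faulty run prints 'driver got 2' where the working version prints 'driver got 11'.
Call chain: main.
First divergence: at position 6 the run shows 'driver got 2' where the working version logs 'driver got 11'.
Intended log window:
  4: enter count_flags: 6 items against 10
  5: hit index 5
  6: driver got 11
Execution walk:
  count_flags([1, 12, 4, 2, 4, 10], 10) -> 5  [called from tally_events, line 9]
  tally_events([1, 12, 4, 2, 4, 10], 10) -> 20  [called from grade_run, line 24]
  collect_span(20, 2) -> 2  [called from grade_run, line 26]
  grade_run([1, 12, 4, 2, 4, 10], 10) -> 2  [called from main, line 32]
Log origin:
  1 — main, line 31
  2 — grade_run, line 23
  3 — tally_events, line 8
  4 — count_flags, line 2
  5 — tally_events, line 10
  6 — main, line 33
A correct fix: line 19: replace `gap` with `pos`.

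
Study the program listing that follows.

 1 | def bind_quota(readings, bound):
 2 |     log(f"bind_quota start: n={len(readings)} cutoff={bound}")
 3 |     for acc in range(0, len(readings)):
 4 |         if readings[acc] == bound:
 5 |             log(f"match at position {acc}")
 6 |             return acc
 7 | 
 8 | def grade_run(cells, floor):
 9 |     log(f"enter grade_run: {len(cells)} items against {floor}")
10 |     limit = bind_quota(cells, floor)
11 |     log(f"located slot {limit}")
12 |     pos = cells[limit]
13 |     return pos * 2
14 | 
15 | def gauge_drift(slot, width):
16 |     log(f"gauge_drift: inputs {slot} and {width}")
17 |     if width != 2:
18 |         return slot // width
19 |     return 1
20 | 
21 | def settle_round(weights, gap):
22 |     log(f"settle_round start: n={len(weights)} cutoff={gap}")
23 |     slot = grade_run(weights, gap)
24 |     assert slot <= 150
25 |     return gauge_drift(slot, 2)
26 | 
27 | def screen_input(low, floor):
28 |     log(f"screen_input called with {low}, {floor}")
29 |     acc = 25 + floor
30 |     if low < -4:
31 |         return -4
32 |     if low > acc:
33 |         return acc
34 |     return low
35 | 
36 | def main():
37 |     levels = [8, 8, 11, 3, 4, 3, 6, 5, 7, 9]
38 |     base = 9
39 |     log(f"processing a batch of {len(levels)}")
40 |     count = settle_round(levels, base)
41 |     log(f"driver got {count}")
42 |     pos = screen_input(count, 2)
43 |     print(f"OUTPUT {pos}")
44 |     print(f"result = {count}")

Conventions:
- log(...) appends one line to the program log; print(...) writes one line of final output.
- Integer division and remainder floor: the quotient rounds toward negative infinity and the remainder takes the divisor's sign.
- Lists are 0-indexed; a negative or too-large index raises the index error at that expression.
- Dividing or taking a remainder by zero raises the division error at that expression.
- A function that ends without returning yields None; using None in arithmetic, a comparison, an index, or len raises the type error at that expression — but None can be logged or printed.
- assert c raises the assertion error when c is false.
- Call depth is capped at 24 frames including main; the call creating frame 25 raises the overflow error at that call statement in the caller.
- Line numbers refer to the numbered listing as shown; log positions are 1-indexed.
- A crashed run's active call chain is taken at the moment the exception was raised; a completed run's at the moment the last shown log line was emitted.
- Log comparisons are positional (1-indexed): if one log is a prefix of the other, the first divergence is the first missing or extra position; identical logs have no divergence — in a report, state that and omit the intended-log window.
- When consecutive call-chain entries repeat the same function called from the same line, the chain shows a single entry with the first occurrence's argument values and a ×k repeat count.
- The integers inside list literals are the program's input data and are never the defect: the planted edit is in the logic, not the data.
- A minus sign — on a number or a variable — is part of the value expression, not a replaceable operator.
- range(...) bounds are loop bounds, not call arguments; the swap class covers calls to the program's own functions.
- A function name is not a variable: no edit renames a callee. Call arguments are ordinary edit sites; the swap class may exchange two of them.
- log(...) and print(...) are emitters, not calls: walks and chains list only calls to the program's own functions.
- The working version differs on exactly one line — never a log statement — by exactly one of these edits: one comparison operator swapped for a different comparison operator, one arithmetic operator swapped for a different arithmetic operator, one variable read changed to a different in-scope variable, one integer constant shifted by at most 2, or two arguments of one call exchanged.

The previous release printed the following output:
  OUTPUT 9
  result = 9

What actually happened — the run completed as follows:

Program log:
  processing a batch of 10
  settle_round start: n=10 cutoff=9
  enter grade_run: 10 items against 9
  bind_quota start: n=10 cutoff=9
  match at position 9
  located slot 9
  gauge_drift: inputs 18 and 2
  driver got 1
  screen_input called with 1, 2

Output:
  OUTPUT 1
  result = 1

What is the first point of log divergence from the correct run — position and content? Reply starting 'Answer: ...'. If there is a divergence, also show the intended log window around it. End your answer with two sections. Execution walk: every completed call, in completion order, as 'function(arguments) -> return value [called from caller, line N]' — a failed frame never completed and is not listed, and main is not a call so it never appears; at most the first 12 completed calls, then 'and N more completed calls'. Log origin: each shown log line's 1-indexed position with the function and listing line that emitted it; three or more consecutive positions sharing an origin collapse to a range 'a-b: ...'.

Answer: position 8; shown 'driver got 1' vs intended 'driver got 9'.
Intended log window:
  6: located slot 9
  7: gauge_drift: inputs 18 and 2
  8: driver got 9
  9: screen_input called with 9, 2
Execution walk:
  bind_quota([8, 8, 11, 3, 4, 3, 6, 5, 7, 9], 9) -> 9  [called from grade_run, line 10]
  grade_run([8, 8, 11, 3, 4, 3, 6, 5, 7, 9], 9) -> 18  [called from settle_round, line 23]
  gauge_drift(18, 2) -> 1  [called from settle_round, line 25]
  settle_round([8, 8, 11, 3, 4, 3, 6, 5, 7, 9], 9) -> 1  [called from main, line 40]
  screen_input(1, 2) -> 1  [called from main, line 42]
Log line origins:
  1: from main, line 39
  2: from settle_round, line 22
  3: from grade_run, line 9
  4: from bind_quota, line 2
  5: from bind_quota, line 5
  6: from grade_run, line 11
  7: from gauge_drift, line 16
  8: from main, line 41
  9: from screen_input, line 28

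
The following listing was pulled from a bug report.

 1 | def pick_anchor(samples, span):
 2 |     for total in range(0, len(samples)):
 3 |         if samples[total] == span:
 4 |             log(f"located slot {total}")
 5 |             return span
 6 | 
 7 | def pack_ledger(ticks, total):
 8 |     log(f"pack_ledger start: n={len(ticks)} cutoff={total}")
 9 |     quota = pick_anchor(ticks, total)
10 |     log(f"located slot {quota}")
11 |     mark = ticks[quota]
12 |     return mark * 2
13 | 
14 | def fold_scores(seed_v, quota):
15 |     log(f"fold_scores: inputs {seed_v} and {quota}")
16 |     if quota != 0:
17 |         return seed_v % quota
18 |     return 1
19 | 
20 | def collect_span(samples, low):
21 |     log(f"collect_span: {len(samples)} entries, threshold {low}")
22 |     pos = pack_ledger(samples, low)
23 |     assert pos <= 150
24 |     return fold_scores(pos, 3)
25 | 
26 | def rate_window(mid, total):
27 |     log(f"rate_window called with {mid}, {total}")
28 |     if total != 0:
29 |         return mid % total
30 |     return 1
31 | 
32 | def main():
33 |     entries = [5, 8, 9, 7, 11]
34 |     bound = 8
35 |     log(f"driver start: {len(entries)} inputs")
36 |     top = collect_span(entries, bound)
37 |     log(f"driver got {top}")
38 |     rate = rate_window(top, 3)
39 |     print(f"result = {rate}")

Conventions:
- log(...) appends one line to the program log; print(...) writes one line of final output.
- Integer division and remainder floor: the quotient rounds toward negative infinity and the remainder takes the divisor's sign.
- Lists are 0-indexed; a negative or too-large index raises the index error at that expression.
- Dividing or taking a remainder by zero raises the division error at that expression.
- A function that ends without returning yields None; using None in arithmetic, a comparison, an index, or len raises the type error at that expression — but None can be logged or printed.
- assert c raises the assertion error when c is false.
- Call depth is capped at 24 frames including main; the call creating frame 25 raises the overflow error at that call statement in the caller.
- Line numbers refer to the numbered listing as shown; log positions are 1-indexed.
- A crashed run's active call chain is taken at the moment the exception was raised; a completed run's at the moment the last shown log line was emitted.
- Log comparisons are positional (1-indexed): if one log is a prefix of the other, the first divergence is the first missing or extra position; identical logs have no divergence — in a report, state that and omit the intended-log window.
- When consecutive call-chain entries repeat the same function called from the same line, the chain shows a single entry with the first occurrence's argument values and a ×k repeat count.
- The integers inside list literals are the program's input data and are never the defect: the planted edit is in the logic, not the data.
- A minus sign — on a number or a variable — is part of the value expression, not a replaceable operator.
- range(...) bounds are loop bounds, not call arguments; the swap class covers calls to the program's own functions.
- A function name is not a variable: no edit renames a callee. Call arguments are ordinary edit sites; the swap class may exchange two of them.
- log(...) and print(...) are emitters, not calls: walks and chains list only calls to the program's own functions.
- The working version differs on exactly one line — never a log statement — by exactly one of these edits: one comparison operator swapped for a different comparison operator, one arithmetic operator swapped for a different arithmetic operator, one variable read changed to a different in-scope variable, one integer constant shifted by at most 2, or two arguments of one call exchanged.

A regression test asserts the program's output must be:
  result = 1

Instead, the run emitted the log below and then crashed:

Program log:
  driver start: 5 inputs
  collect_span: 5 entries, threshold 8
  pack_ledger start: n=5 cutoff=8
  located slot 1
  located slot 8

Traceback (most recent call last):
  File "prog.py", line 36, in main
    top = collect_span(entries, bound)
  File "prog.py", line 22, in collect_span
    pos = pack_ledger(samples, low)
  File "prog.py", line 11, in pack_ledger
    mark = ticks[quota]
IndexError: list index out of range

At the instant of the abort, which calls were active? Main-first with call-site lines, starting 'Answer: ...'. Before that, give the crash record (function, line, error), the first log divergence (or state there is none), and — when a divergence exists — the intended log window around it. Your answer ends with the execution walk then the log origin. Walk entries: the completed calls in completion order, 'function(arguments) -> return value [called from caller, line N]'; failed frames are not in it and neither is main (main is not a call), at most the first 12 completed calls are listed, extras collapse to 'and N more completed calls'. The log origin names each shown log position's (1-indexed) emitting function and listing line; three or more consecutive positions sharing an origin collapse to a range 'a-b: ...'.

Answer: main -> collect_span (called at line 36) -> pack_ledger (called at line 22).
The tell: Everything matches until log position 5, which reads 'located slot 8' in place of 'located slot 1'.
Crash: pack_ledger, line 11, IndexError.
First divergence: position 5; shown 'located slot 8' vs intended 'located slot 1'.
Intended log window:
  3: pack_ledger start: n=5 cutoff=8
  4: located slot 1
  5: located slot 1
  6: fold_scores: inputs 16 and 3
Execution walk:
  pick_anchor([5, 8, 9, 7, 11], 8) -> 8  [called from pack_ledger, line 9]
Origin of each log line:
  1 — main, line 35
  2 — collect_span, line 21
  3 — pack_ledger, line 8
  4 — pick_anchor, line 4
  5 — pack_ledger, line 10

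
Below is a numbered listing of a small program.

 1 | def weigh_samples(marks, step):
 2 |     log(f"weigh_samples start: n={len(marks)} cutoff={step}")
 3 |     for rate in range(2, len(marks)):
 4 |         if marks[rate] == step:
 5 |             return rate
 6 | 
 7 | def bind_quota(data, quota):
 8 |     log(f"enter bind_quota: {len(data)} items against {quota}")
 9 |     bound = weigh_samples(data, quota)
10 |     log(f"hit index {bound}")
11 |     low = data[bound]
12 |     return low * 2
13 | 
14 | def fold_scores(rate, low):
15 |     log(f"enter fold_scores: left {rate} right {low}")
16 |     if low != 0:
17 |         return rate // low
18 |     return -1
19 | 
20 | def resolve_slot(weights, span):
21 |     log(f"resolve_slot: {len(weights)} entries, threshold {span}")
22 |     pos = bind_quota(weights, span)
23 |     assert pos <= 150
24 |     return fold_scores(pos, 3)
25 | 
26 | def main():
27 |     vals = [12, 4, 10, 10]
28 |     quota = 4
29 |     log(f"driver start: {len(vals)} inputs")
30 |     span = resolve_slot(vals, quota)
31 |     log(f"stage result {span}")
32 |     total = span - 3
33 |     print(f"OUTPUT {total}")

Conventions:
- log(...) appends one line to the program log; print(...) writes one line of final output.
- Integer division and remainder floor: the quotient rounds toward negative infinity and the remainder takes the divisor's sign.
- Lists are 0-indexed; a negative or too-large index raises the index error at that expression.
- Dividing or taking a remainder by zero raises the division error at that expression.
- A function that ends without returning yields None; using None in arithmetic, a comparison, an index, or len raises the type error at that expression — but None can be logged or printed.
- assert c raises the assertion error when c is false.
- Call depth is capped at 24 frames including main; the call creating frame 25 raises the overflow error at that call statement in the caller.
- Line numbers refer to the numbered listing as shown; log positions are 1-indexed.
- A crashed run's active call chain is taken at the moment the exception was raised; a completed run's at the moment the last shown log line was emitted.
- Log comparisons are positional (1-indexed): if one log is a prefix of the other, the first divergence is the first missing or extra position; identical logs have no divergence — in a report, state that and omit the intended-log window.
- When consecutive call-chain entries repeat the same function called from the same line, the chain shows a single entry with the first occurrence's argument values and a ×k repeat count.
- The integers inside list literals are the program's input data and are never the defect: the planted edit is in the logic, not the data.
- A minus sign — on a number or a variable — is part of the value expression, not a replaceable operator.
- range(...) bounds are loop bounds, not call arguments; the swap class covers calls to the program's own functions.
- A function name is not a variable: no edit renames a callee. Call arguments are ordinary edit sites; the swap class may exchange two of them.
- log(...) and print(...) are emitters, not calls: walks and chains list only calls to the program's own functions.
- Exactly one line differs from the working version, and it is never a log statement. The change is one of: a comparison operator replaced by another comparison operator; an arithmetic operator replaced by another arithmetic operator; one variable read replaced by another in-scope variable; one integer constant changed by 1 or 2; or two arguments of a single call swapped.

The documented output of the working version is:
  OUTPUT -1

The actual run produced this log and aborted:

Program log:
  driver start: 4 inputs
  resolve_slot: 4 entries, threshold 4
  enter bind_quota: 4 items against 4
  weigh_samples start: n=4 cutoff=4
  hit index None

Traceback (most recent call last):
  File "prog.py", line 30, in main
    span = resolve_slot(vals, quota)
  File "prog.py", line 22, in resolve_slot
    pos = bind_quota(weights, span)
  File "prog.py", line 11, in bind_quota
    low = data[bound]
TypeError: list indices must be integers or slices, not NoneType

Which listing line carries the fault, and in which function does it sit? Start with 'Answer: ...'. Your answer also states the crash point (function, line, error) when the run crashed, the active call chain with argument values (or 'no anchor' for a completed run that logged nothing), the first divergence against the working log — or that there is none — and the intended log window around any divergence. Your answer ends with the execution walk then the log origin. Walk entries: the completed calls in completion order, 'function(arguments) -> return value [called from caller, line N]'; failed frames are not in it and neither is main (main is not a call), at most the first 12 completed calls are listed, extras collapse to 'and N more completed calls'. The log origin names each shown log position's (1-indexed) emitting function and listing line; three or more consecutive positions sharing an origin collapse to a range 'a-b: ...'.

Answer: the defect is in weigh_samples at line 3.
The tell: The log first diverges at position 5: the faulty run prints 'hit index None' where the working version prints 'hit index 1'.
Crash: bind_quota, line 11, TypeError.
Call chain: main -> resolve_slot([12, 4, 10, 10], 4) (called at line 30) -> bind_quota([12, 4, 10, 10], 4) (called at line 22).
First divergence: position 5 — shown 'hit index None', intended 'hit index 1'.
Intended log window:
  3: enter bind_quota: 4 items against 4
  4: weigh_samples start: n=4 cutoff=4
  5: hit index 1
  6: enter fold_scores: left 8 right 3
Execution walk:
  weigh_samples([12, 4, 10, 10], 4) -> None  [called from bind_quota, line 9]
Log origin:
  1: logged in main at line 29
  2: logged in resolve_slot at line 21
  3: logged in bind_quota at line 8
  4: logged in weigh_samples at line 2
  5: logged in bind_quota at line 10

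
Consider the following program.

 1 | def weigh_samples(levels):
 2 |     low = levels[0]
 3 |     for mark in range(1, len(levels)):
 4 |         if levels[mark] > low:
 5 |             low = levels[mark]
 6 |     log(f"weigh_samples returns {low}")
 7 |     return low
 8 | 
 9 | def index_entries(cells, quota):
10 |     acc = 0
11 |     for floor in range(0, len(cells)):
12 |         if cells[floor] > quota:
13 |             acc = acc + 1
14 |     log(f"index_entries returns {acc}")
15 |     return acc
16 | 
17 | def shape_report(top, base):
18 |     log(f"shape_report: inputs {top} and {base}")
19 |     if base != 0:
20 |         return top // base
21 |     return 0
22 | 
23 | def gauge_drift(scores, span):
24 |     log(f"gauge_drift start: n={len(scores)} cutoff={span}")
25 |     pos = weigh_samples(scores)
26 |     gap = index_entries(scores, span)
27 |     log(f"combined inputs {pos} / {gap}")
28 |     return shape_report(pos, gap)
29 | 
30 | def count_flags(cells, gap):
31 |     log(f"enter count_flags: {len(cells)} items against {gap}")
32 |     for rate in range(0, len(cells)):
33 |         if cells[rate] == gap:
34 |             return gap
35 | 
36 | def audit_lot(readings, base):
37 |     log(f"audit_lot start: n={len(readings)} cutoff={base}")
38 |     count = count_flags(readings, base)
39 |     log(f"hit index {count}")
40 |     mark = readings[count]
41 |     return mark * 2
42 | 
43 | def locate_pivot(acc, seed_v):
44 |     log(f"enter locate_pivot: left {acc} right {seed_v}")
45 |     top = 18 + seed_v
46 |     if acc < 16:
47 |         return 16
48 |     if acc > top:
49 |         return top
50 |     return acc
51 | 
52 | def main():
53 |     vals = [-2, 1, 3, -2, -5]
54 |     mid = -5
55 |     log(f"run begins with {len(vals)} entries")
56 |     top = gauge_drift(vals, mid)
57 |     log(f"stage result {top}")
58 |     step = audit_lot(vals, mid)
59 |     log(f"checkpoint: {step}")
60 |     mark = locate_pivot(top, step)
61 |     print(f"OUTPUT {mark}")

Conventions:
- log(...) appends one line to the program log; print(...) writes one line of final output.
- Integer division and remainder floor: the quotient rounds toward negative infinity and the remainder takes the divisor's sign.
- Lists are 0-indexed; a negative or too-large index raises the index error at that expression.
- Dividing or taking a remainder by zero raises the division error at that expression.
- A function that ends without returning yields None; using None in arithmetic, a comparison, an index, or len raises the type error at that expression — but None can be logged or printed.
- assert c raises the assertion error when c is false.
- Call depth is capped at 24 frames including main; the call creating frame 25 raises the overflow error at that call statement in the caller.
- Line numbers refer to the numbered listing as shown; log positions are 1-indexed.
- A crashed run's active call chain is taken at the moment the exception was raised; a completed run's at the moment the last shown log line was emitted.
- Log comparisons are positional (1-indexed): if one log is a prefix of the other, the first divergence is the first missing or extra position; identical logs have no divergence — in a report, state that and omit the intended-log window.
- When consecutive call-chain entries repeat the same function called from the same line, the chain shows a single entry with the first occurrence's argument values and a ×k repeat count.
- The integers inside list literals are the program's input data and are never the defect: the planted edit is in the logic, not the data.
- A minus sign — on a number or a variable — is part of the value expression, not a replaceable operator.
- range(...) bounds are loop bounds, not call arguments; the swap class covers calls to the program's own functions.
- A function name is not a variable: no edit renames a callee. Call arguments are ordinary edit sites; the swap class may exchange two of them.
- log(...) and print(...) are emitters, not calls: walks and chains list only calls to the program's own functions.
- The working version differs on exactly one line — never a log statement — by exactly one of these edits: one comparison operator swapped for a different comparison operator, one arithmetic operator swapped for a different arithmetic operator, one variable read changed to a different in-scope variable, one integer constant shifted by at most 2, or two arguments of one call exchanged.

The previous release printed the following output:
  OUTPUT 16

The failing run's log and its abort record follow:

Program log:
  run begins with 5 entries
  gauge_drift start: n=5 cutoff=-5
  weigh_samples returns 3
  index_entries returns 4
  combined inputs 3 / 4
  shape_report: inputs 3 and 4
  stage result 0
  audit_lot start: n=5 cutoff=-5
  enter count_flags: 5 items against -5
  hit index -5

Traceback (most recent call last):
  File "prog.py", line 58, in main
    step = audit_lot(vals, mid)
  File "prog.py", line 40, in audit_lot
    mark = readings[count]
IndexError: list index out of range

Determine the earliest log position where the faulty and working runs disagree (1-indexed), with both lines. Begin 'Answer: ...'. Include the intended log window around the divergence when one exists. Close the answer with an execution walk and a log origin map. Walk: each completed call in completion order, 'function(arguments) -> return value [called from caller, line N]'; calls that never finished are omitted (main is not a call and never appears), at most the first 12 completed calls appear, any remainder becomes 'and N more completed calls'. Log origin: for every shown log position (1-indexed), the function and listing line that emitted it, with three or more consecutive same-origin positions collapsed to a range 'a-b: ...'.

Answer: position 10 — the shown line 'hit index -5' should read 'hit index 4'.
Intended log window:
  8: audit_lot start: n=5 cutoff=-5
  9: enter count_flags: 5 items against -5
  10: hit index 4
  11: checkpoint: -10
Execution walk:
  weigh_samples([-2, 1, 3, -2, -5]) -> 3  [called from gauge_drift, line 25]
  index_entries([-2, 1, 3, -2, -5], -5) -> 4  [called from gauge_drift, line 26]
  shape_report(3, 4) -> 0  [called from gauge_drift, line 28]
  gauge_drift([-2, 1, 3, -2, -5], -5) -> 0  [called from main, line 56]
  count_flags([-2, 1, 3, -2, -5], -5) -> -5  [called from audit_lot, line 38]
Log origins:
  1: emitted by main (line 55)
  2: emitted by gauge_drift (line 24)
  3: emitted by weigh_samples (line 6)
  4: emitted by index_entries (line 14)
  5: emitted by gauge_drift (line 27)
  6: emitted by shape_report (line 18)
  7: emitted by main (line 57)
  8: emitted by audit_lot (line 37)
  9: emitted by count_flags (line 31)
  10: emitted by audit_lot (line 39)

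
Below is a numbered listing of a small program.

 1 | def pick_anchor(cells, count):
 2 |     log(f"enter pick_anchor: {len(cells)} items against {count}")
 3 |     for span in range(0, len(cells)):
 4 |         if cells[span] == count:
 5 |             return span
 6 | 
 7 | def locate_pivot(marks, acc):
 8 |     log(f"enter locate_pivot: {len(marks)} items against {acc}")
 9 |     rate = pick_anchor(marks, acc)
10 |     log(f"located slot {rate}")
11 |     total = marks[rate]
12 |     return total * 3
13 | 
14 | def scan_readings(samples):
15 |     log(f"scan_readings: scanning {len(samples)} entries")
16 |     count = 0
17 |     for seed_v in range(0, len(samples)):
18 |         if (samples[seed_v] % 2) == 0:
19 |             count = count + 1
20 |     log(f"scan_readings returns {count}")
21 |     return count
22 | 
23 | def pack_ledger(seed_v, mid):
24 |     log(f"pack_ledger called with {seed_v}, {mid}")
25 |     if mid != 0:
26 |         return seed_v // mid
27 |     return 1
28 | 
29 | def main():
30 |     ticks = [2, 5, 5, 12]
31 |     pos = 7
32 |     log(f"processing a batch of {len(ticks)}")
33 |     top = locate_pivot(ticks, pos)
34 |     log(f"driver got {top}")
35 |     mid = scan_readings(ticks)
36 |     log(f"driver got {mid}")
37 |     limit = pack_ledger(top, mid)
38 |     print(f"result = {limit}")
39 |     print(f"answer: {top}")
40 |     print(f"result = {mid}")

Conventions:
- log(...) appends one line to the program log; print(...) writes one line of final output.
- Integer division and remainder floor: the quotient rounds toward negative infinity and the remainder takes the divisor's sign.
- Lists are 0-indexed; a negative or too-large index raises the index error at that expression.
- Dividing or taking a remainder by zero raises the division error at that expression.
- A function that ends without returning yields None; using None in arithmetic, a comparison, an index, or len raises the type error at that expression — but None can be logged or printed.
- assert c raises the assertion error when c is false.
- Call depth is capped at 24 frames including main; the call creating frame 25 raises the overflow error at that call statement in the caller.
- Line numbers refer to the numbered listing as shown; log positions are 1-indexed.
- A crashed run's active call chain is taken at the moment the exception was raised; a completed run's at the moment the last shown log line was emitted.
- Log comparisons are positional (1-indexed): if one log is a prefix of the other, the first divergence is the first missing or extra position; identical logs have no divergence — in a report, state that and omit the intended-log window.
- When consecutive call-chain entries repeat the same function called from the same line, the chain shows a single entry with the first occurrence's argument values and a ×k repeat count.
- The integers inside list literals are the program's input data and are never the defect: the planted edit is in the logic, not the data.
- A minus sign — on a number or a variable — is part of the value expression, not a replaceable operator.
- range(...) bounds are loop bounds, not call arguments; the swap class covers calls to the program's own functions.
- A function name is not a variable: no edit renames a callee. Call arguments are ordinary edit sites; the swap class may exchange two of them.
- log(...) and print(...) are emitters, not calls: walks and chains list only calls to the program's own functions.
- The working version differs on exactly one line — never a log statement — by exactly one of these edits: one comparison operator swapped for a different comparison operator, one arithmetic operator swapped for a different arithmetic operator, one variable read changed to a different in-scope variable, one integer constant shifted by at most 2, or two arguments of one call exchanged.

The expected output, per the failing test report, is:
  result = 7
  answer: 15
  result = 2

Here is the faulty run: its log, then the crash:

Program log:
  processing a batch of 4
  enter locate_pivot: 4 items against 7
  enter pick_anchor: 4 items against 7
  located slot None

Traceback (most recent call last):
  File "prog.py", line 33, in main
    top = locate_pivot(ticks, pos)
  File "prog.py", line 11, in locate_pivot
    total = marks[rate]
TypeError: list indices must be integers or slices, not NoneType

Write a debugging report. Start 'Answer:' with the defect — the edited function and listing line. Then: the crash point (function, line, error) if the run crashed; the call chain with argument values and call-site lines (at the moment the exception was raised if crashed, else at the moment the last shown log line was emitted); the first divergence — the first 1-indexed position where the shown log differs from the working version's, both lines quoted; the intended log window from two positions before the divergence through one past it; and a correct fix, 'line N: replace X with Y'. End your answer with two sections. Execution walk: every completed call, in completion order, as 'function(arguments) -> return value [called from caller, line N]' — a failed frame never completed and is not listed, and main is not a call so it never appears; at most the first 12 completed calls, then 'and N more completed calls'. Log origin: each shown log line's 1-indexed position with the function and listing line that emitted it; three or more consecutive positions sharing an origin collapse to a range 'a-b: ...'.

Answer: the defect is in main at line 31.
Key fact: The earliest visible damage is log position 2 — 'enter locate_pivot: 4 items against 7' rather than the intended 'enter locate_pivot: 4 items against 5'.
Crash: locate_pivot, line 11, TypeError.
Call chain: main -> locate_pivot([2, 5, 5, 12], 7) (called at line 33).
First divergence: position 2 — the shown line 'enter locate_pivot: 4 items against 7' should read 'enter locate_pivot: 4 items against 5'.
Intended log window:
  1: processing a batch of 4
  2: enter locate_pivot: 4 items against 5
  3: enter pick_anchor: 4 items against 5
Execution walk:
  pick_anchor([2, 5, 5, 12], 7) -> None  [called from locate_pivot, line 9]
Origin of each log line:
  1: from main, line 32
  2: from locate_pivot, line 8
  3: from pick_anchor, line 2
  4: from locate_pivot, line 10
A correct fix: line 31: replace `7` with `5`.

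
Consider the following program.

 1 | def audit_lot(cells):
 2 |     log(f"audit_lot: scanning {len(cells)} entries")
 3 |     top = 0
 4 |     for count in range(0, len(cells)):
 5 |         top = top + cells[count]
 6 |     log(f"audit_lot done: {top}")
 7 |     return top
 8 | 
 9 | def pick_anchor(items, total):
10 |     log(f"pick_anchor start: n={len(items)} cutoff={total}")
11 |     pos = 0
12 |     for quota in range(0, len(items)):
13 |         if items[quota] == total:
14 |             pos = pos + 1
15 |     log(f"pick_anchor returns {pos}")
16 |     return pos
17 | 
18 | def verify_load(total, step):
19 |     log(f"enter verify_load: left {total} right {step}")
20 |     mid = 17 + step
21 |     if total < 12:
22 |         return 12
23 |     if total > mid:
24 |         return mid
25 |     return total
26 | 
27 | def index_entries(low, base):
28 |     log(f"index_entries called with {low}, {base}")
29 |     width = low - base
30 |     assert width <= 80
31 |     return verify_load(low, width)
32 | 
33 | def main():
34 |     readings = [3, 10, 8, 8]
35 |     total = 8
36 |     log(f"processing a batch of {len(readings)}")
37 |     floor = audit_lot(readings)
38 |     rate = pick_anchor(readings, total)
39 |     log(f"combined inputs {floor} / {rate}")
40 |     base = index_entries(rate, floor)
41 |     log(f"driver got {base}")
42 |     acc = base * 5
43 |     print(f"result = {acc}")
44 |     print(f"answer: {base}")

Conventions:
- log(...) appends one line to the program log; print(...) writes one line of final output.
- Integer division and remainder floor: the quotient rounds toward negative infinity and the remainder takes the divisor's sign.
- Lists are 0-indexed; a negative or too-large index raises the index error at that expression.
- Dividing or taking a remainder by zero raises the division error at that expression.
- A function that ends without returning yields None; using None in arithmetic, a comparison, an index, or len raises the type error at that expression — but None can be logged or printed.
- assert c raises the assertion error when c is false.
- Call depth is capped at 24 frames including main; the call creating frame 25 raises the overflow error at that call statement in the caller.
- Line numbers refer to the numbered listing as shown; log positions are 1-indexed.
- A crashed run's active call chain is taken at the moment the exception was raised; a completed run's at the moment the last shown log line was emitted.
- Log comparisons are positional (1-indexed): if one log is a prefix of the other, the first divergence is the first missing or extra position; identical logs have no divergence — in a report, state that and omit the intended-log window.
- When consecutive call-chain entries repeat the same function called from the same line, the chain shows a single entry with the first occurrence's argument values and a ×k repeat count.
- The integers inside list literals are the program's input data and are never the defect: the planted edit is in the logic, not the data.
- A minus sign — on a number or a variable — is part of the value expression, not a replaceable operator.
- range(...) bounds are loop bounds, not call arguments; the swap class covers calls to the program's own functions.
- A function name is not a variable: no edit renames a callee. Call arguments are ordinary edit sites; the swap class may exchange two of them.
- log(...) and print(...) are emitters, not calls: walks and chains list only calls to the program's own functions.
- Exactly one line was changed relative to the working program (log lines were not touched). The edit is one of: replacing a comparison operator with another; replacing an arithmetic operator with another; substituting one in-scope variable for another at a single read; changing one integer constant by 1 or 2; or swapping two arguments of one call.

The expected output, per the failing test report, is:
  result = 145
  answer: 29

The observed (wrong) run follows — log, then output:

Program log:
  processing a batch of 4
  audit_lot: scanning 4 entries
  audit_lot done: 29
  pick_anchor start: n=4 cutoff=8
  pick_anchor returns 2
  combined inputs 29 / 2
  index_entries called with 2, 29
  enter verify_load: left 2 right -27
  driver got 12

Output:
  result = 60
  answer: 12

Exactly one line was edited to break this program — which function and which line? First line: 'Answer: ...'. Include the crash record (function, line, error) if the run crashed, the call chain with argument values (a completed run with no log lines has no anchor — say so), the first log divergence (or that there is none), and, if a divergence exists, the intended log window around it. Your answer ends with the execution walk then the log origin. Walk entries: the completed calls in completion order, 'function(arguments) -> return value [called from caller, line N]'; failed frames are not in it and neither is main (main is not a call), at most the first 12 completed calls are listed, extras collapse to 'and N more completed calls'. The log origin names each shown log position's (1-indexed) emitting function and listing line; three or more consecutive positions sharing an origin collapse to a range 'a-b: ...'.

Answer: the defect is in main at line 40.
The tell: Position 7 is the first bad log line: 'index_entries called with 2, 29' should read 'index_entries called with 29, 2'.
Call chain: main.
First divergence: at position 7 the run shows 'index_entries called with 2, 29' where the working version logs 'index_entries called with 29, 2'.
Intended log window:
  5: pick_anchor returns 2
  6: combined inputs 29 / 2
  7: index_entries called with 29, 2
  8: enter verify_load: left 29 right 27
Execution walk:
  audit_lot([3, 10, 8, 8]) -> 29  [called from main, line 37]
  pick_anchor([3, 10, 8, 8], 8) -> 2  [called from main, line 38]
  verify_load(2, -27) -> 12  [called from index_entries, line 31]
  index_entries(2, 29) -> 12  [called from main, line 40]
Log origin:
  1: logged in main at line 36
  2: logged in audit_lot at line 2
  3: logged in audit_lot at line 6
  4: logged in pick_anchor at line 10
  5: logged in pick_anchor at line 15
  6: logged in main at line 39
  7: logged in index_entries at line 28
  8: logged in verify_load at line 19
  9: logged in main at line 41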